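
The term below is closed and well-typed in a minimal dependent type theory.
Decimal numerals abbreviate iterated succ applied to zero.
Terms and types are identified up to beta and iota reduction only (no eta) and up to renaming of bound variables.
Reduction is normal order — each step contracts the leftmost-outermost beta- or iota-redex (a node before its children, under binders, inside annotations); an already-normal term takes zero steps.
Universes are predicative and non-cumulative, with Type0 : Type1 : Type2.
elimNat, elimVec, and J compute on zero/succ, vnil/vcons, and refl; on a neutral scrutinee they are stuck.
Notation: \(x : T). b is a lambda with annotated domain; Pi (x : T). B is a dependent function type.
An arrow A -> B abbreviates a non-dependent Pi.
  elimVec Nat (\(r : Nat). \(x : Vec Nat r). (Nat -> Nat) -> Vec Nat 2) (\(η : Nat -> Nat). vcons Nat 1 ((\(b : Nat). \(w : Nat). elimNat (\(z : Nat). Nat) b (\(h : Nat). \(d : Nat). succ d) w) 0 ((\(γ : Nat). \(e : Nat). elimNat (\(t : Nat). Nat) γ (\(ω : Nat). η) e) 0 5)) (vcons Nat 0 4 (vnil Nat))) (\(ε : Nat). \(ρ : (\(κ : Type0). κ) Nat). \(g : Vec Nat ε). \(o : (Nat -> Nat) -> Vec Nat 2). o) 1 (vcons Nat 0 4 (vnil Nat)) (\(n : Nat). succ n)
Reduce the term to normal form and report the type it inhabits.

reduced normal form:
  vcons Nat 1 5 (vcons Nat 0 4 (vnil Nat))
the term's type:
  Vec Nat 2
observation: the term reaches its normal form after 43 normal-order steps.


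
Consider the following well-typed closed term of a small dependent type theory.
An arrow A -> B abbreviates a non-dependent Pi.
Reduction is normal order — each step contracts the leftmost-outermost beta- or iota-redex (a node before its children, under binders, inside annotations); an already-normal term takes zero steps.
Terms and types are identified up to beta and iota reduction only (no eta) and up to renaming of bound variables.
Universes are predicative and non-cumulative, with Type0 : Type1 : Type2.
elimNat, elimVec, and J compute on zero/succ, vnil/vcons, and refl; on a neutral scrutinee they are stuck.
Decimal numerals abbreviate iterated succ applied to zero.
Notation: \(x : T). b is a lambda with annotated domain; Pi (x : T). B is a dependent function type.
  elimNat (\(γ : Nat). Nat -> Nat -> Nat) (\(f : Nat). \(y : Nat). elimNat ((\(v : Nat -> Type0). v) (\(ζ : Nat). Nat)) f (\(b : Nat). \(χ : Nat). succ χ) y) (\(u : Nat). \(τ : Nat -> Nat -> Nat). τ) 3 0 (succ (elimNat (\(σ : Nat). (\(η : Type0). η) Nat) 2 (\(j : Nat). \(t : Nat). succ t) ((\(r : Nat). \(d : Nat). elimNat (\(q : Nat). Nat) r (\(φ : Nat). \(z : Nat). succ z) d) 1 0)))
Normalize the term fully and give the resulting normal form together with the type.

resulting normal form:
  4
the term's type:
  Nat
observation: the leftmost-outermost redex is an elimNat iota-redex, and normalization takes 34 steps.


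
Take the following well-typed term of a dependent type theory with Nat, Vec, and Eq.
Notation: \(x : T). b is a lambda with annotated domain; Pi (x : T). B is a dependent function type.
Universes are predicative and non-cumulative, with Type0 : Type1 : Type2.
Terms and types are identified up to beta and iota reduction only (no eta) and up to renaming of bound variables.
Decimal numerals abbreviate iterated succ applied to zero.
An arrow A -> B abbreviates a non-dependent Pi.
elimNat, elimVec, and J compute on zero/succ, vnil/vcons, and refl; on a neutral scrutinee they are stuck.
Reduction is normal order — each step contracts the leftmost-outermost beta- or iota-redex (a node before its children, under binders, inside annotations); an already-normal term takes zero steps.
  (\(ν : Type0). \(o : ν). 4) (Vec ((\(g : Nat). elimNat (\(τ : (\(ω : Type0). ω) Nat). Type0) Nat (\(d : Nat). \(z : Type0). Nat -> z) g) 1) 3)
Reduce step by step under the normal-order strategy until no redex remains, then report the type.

normal-order reduction sequence:
  (\(ν : Type0). \(o : ν). 4) (Vec ((\(g : Nat). elimNat (\(τ : (\(ω : Type0). ω) Nat). Type0) Nat (\(d : Nat). \(z : Type0). Nat -> z) g) 1) 3)
  ~> \(ν : Vec ((\(o : Nat). elimNat (\(g : (\(τ : Type0). τ) Nat). Type0) Nat (\(ω : Nat). \(d : Type0). Nat -> d) o) 1) 3). 4
  ~> \(ν : Vec (elimNat (\(o : (\(g : Type0). g) Nat). Type0) Nat (\(τ : Nat). \(ω : Type0). Nat -> ω) 1) 3). 4
  ~> \(ν : Vec ((\(o : Nat). \(g : Type0). Nat -> g) 0 (elimNat (\(τ : (\(ω : Type0). ω) Nat). Type0) Nat (\(d : Nat). \(z : Type0). Nat -> z) 0)) 3). 4
  ~> \(ν : Vec ((\(o : Type0). Nat -> o) (elimNat (\(g : (\(τ : Type0). τ) Nat). Type0) Nat (\(ω : Nat). \(d : Type0). Nat -> d) 0)) 3). 4
  ~> \(ν : Vec (Nat -> elimNat (\(o : (\(g : Type0). g) Nat). Type0) Nat (\(τ : Nat). \(ω : Type0). Nat -> ω) 0) 3). 4
  ~> \(ν : Vec (Nat -> Nat) 3). 4
inferred type:
  Vec (Nat -> Nat) 3 -> Nat


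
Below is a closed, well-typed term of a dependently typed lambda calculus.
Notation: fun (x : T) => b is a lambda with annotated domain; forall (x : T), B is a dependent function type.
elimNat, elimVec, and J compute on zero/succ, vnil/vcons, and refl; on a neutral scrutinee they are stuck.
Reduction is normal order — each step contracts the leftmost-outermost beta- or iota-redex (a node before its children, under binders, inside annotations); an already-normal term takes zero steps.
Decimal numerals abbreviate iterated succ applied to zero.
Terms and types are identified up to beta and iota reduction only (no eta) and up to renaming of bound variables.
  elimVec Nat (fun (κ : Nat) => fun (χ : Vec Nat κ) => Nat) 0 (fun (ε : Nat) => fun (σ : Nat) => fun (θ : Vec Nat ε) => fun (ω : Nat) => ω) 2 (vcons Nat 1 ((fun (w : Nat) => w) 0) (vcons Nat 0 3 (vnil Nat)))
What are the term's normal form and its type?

resulting normal form:
  0
type:
  Nat


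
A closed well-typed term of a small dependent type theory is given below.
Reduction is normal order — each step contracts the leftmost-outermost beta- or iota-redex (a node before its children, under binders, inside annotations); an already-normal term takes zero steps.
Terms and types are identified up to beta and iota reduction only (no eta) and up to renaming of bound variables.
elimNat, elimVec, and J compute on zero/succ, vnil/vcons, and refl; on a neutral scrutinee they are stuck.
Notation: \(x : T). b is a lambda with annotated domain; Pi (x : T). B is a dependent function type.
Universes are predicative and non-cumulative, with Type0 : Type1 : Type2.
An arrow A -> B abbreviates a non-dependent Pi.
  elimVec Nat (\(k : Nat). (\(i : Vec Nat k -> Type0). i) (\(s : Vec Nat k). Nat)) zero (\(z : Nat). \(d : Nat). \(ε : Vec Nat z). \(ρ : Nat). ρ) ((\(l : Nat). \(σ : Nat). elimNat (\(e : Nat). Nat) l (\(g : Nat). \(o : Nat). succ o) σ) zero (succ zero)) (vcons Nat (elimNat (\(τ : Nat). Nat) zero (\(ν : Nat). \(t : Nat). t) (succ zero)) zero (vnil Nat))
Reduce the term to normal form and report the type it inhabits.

resulting normal form:
  zero
the term's type:
  Nat


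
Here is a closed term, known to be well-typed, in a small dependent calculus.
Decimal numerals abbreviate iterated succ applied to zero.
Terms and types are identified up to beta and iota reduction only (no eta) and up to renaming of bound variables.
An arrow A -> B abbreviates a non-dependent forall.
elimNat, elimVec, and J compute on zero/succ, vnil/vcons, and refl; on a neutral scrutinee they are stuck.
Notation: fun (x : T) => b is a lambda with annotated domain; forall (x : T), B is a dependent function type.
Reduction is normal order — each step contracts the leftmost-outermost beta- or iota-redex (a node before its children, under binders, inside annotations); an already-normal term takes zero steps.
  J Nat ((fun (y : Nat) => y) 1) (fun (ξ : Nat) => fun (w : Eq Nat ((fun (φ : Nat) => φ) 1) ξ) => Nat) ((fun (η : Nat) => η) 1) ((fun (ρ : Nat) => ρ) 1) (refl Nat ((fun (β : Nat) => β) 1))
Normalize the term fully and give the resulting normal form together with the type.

normal form:
  1
inferred type:
  Nat


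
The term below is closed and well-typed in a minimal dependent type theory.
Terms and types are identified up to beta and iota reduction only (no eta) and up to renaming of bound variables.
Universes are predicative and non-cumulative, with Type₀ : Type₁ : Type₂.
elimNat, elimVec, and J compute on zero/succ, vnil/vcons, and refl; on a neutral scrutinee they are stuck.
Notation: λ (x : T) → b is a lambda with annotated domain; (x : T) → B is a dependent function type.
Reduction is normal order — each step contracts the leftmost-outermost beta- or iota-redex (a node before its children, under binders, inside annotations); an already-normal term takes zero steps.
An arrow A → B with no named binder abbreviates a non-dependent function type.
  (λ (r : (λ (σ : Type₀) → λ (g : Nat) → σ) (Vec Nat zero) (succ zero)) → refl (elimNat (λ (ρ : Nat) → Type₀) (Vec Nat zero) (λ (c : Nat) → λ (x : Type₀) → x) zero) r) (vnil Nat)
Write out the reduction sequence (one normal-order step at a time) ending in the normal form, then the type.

normal-order reduction:
  (λ (r : (λ (σ : Type₀) → λ (g : Nat) → σ) (Vec Nat zero) (succ zero)) → refl (elimNat (λ (ρ : Nat) → Type₀) (Vec Nat zero) (λ (c : Nat) → λ (x : Type₀) → x) zero) r) (vnil Nat)
  ~> refl (elimNat (λ (r : Nat) → Type₀) (Vec Nat zero) (λ (σ : Nat) → λ (g : Type₀) → g) zero) (vnil Nat)
  ~> refl (Vec Nat zero) (vnil Nat)
inferred type:
  Eq (Vec Nat zero) (vnil Nat) (vnil Nat)


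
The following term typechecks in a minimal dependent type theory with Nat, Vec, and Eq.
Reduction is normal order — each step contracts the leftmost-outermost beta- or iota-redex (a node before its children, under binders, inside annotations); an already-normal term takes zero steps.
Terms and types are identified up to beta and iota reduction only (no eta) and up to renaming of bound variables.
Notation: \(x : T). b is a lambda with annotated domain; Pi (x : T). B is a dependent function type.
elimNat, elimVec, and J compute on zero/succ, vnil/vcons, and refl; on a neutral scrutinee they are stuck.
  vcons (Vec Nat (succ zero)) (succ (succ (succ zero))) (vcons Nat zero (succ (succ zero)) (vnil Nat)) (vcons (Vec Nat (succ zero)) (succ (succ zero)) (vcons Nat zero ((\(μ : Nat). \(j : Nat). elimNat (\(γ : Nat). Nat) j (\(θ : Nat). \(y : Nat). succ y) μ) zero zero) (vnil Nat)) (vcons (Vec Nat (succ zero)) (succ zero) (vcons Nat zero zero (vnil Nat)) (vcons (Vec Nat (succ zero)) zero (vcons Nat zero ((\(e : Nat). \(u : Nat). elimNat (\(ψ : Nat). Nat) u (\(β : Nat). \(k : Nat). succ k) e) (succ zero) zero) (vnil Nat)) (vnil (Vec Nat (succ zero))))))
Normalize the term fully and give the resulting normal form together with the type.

resulting normal form:
  vcons (Vec Nat (succ zero)) (succ (succ (succ zero))) (vcons Nat zero (succ (succ zero)) (vnil Nat)) (vcons (Vec Nat (succ zero)) (succ (succ zero)) (vcons Nat zero zero (vnil Nat)) (vcons (Vec Nat (succ zero)) (succ zero) (vcons Nat zero zero (vnil Nat)) (vcons (Vec Nat (succ zero)) zero (vcons Nat zero (succ zero) (vnil Nat)) (vnil (Vec Nat (succ zero))))))
the term's type:
  Vec (Vec Nat (succ zero)) (succ (succ (succ (succ zero))))
observation: the leftmost-outermost redex is a beta-redex, and normalization takes 9 steps.


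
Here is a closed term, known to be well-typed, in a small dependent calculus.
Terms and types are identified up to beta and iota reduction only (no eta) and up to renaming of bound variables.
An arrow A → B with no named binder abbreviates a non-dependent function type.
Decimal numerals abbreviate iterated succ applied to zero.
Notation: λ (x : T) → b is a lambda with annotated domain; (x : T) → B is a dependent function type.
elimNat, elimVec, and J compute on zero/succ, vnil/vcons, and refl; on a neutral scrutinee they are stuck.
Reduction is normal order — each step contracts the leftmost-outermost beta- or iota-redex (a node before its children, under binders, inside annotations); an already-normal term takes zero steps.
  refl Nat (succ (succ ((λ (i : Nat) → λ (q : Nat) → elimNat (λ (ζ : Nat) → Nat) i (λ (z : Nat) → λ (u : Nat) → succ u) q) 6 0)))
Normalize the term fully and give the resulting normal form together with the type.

normal form:
  refl Nat 8
type:
  Eq Nat 8 8
observation: the first redex contracted is a beta-redex; the normal form is reached in 3 normal-order steps.


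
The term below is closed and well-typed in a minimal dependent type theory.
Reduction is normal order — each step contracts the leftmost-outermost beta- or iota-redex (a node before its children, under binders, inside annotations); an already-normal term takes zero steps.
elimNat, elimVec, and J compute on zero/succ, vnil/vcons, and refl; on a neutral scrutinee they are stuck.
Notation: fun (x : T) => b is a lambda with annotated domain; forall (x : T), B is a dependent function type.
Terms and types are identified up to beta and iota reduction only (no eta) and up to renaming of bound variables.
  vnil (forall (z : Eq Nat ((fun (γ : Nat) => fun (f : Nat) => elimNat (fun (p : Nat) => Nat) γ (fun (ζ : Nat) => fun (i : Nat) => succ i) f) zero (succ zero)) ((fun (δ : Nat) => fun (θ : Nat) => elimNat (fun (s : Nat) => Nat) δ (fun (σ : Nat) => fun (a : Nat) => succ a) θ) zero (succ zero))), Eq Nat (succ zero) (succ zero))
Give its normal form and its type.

normal form:
  vnil (forall (z : Eq Nat (succ zero) (succ zero)), Eq Nat (succ zero) (succ zero))
inferred type:
  Vec (forall (z : Eq Nat (succ zero) (succ zero)), Eq Nat (succ zero) (succ zero)) zero
observation: the first redex contracted is a beta-redex; the normal form is reached in 12 normal-order steps.


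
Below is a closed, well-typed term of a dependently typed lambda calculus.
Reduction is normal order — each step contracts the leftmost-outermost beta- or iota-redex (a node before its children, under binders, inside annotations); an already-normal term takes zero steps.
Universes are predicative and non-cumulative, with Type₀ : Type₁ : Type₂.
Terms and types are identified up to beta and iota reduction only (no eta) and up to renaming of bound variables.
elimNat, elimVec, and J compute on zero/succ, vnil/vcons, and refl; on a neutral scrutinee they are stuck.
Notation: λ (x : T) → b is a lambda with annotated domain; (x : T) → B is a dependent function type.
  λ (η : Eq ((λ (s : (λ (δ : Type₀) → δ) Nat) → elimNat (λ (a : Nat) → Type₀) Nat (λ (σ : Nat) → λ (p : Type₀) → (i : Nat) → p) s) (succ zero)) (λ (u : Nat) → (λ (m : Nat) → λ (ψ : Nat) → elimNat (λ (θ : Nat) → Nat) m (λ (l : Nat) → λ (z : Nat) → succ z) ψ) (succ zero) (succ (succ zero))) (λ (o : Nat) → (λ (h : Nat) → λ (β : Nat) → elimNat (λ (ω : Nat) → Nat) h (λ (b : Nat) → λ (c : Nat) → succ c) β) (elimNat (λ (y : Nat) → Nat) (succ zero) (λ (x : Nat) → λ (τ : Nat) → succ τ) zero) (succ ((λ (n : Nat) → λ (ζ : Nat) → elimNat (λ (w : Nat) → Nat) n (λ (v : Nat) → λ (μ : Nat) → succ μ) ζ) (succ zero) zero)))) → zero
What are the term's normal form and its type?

resulting normal form:
  λ (η : Eq ((s : Nat) → Nat) (λ (δ : Nat) → succ (succ (succ zero))) (λ (a : Nat) → succ (succ (succ zero)))) → zero
the term's type:
  (η : Eq ((s : Nat) → Nat) (λ (δ : Nat) → succ (succ (succ zero))) (λ (a : Nat) → succ (succ (succ zero)))) → Nat
observation: 27 normal-order steps separate the term from its normal form.


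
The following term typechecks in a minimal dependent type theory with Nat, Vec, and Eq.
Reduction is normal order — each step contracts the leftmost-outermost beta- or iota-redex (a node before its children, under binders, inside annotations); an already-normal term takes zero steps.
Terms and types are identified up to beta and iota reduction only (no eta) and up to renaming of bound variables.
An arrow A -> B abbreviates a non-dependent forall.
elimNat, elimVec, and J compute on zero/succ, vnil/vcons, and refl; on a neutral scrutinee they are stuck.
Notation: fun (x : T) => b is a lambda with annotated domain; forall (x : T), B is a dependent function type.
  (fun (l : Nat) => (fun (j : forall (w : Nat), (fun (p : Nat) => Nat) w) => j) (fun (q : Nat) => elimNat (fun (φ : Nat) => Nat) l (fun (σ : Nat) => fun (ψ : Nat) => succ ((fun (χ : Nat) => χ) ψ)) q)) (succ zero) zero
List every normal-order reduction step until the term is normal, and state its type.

normal-order reduction:
  (fun (l : Nat) => (fun (j : forall (w : Nat), (fun (p : Nat) => Nat) w) => j) (fun (q : Nat) => elimNat (fun (φ : Nat) => Nat) l (fun (σ : Nat) => fun (ψ : Nat) => succ ((fun (χ : Nat) => χ) ψ)) q)) (succ zero) zero
  ~> (fun (l : forall (j : Nat), (fun (w : Nat) => Nat) j) => l) (fun (p : Nat) => elimNat (fun (q : Nat) => Nat) (succ zero) (fun (φ : Nat) => fun (σ : Nat) => succ ((fun (ψ : Nat) => ψ) σ)) p) zero
  ~> (fun (l : Nat) => elimNat (fun (j : Nat) => Nat) (succ zero) (fun (w : Nat) => fun (p : Nat) => succ ((fun (q : Nat) => q) p)) l) zero
  ~> elimNat (fun (l : Nat) => Nat) (succ zero) (fun (j : Nat) => fun (w : Nat) => succ ((fun (p : Nat) => p) w)) zero
  ~> succ zero
inferred type:
  Nat


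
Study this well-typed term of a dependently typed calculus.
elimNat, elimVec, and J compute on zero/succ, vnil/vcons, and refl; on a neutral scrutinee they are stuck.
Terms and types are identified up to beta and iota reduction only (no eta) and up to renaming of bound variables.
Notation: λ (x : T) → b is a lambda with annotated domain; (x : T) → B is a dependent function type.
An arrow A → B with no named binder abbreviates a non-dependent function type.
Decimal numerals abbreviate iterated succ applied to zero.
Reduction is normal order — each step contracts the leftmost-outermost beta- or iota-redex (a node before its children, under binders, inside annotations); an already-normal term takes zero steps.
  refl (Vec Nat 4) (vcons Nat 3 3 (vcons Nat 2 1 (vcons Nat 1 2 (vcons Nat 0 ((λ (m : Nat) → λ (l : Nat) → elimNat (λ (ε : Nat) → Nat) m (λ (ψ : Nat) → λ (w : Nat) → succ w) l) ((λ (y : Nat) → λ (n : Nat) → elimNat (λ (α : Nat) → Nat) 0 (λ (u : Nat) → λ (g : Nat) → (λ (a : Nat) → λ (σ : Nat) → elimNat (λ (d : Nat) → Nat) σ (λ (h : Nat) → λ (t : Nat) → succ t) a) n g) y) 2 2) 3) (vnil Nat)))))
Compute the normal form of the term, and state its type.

reduced normal form:
  refl (Vec Nat 4) (vcons Nat 3 3 (vcons Nat 2 1 (vcons Nat 1 2 (vcons Nat 0 7 (vnil Nat)))))
type:
  Eq (Vec Nat 4) (vcons Nat 3 3 (vcons Nat 2 1 (vcons Nat 1 2 (vcons Nat 0 7 (vnil Nat))))) (vcons Nat 3 3 (vcons Nat 2 1 (vcons Nat 1 2 (vcons Nat 0 7 (vnil Nat)))))


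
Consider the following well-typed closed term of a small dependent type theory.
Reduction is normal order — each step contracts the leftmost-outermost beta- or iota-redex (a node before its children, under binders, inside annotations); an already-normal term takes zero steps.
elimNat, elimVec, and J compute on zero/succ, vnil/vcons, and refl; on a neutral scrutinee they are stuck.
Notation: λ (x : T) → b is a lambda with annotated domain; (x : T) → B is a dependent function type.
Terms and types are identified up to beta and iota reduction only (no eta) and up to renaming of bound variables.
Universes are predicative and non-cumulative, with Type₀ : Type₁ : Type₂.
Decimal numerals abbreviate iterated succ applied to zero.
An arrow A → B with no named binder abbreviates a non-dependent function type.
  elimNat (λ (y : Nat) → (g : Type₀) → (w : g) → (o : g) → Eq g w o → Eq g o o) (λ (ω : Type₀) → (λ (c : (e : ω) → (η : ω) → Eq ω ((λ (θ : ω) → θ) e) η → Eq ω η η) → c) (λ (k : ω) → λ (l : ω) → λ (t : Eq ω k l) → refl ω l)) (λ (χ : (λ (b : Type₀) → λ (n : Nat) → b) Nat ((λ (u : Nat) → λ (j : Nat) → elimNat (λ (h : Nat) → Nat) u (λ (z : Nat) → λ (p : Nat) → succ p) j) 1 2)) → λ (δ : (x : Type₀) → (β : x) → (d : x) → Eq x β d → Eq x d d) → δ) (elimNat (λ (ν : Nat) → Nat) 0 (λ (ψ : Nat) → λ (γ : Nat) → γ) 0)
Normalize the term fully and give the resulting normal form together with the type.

resulting normal form:
  λ (y : Type₀) → λ (g : y) → λ (w : y) → λ (o : Eq y g w) → refl y w
inferred type:
  (y : Type₀) → (g : y) → (w : y) → Eq y g w → Eq y w w


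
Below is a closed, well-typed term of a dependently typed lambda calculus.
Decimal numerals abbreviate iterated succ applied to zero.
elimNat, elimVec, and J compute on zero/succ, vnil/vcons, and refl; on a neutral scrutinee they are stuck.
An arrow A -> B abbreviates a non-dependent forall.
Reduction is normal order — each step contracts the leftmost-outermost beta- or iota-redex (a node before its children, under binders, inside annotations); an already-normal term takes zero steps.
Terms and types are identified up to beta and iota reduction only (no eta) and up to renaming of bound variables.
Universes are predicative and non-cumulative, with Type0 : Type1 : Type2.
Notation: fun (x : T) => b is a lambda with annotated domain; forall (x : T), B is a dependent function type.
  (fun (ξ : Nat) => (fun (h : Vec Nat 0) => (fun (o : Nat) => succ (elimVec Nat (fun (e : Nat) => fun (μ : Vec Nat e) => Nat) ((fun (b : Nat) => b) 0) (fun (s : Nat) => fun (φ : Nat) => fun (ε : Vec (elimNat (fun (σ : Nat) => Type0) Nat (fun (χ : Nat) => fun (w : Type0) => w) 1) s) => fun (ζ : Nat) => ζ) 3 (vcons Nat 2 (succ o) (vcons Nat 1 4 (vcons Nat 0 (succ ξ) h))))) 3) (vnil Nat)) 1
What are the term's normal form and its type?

normal form:
  1
the term's type:
  Nat
observation: 20 normal-order steps separate the term from its normal form.


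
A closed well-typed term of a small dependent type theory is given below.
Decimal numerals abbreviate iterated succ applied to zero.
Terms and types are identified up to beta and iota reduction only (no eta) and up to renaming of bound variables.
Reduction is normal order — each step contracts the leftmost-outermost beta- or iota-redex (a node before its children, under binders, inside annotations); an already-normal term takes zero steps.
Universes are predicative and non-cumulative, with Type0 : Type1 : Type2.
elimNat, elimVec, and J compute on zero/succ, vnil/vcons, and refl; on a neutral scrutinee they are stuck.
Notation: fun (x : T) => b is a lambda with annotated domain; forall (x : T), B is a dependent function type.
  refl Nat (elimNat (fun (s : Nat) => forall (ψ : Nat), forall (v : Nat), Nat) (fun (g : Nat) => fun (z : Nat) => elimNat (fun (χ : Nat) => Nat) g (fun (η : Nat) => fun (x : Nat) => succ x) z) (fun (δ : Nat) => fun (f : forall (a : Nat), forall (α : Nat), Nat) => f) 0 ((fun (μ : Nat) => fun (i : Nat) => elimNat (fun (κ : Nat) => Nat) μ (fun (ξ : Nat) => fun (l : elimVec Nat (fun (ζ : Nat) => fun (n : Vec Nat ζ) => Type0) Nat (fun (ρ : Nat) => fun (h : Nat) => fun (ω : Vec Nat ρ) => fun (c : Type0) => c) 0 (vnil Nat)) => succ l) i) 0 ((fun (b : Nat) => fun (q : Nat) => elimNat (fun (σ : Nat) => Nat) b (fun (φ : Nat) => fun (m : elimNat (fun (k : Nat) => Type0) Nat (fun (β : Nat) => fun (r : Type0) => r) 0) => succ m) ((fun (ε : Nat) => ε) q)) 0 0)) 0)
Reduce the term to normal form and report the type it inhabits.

resulting normal form:
  refl Nat 0
inferred type:
  Eq Nat 0 0
observation: 13 normal-order steps separate the term from its normal form.


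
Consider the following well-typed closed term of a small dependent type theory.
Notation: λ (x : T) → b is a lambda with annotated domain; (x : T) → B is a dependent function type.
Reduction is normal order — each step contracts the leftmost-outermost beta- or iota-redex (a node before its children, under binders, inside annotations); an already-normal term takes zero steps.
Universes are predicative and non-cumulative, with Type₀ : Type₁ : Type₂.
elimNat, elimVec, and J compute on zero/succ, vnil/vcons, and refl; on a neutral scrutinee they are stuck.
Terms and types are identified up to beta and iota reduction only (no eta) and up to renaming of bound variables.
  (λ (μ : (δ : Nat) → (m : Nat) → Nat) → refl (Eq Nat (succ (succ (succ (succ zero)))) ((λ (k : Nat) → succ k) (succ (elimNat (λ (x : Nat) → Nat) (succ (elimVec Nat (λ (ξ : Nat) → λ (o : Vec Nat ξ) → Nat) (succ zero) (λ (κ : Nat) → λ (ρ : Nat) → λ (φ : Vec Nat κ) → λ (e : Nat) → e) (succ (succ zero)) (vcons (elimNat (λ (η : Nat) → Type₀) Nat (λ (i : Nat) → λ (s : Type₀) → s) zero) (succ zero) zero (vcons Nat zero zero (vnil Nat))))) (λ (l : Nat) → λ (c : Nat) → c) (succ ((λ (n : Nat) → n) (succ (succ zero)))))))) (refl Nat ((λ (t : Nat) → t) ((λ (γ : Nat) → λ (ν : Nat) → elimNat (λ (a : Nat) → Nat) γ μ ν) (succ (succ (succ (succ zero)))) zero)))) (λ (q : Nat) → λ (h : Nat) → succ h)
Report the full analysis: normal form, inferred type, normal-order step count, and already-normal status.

reduced normal form:
  refl (Eq Nat (succ (succ (succ (succ zero)))) (succ (succ (succ (succ zero))))) (refl Nat (succ (succ (succ (succ zero)))))
inferred type:
  Eq (Eq Nat (succ (succ (succ (succ zero)))) (succ (succ (succ (succ zero))))) (refl Nat (succ (succ (succ (succ zero))))) (refl Nat (succ (succ (succ (succ zero)))))
steps to reach normal form (normal order): 28
started in normal form: no
first redex: a beta-redex


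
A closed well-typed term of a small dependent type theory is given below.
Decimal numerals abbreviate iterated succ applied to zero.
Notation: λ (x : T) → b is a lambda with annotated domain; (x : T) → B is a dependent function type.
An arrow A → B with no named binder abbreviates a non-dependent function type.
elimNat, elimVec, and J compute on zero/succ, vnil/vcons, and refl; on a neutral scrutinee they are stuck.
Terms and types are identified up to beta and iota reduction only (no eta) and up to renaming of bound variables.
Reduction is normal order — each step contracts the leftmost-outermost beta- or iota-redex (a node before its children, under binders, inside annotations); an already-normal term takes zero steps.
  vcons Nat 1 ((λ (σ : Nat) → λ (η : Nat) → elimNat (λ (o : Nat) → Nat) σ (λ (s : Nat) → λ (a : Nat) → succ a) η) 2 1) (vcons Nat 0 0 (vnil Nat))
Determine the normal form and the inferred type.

reduced normal form:
  vcons Nat 1 3 (vcons Nat 0 0 (vnil Nat))
type:
  Vec Nat 2
observation: normalization takes exactly 6 steps under the normal-order strategy.


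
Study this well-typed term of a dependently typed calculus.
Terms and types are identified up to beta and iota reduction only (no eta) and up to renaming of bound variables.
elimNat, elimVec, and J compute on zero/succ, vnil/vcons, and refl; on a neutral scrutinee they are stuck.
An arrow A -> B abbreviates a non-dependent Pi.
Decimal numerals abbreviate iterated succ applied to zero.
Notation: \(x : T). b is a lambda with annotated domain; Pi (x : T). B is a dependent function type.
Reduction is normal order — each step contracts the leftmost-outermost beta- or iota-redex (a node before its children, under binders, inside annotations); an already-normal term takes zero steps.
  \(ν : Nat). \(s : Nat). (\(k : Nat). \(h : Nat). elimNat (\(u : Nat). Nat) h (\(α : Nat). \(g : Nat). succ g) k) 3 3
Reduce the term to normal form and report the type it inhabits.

normal form:
  \(ν : Nat). \(s : Nat). 6
type:
  Nat -> Nat -> Nat
observation: the term reaches its normal form after 12 normal-order steps.


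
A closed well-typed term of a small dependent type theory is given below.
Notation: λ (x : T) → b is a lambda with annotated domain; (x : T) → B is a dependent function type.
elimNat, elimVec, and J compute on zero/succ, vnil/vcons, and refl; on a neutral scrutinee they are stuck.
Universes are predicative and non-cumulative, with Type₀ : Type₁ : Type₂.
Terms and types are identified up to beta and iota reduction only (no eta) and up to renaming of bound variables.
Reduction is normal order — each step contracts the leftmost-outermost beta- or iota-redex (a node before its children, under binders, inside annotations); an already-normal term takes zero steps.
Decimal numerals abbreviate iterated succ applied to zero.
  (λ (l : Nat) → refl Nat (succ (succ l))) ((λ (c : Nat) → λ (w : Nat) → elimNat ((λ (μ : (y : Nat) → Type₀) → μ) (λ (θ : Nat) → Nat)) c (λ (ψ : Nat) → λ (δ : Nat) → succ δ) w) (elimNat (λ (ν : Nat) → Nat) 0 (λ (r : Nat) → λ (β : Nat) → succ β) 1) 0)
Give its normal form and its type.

reduced normal form:
  refl Nat 3
the term's type:
  Eq Nat 3 3


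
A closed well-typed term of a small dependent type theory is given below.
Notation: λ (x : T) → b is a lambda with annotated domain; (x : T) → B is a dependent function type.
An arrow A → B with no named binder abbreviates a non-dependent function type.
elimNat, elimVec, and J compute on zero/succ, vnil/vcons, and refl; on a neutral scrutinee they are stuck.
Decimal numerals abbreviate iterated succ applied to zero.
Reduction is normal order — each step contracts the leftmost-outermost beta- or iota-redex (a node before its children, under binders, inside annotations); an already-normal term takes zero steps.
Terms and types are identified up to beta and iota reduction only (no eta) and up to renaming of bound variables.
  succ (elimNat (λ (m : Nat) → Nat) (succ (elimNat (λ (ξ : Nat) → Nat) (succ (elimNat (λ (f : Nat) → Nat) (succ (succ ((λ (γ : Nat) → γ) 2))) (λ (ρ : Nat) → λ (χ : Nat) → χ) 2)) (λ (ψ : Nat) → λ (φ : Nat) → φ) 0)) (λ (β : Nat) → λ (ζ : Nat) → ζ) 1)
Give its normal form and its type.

reduced normal form:
  7
type:
  Nat


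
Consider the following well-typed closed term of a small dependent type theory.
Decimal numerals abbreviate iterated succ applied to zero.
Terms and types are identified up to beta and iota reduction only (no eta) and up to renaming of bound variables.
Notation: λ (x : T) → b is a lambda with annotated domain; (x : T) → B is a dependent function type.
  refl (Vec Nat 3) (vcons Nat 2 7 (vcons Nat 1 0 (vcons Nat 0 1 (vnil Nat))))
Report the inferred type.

the term's type:
  Eq (Vec Nat 3) (vcons Nat 2 7 (vcons Nat 1 0 (vcons Nat 0 1 (vnil Nat)))) (vcons Nat 2 7 (vcons Nat 1 0 (vcons Nat 0 1 (vnil Nat))))


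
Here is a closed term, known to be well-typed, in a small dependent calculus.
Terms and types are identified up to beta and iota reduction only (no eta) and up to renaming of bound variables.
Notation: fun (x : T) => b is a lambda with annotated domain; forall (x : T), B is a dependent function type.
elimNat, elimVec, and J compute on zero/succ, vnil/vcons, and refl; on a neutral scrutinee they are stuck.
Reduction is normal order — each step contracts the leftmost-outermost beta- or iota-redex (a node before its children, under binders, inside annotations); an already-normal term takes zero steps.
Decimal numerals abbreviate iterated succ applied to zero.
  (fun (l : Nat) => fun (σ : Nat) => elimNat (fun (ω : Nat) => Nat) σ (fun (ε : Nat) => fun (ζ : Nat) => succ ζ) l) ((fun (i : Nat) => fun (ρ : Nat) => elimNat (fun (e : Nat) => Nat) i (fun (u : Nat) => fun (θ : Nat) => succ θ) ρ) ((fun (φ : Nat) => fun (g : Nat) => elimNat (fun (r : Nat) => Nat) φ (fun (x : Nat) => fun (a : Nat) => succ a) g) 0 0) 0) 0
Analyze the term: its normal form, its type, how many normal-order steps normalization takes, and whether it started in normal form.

normal form:
  0
the term's type:
  Nat
reduction steps (normal order): 9
started in normal form: no
first redex: a beta-redex


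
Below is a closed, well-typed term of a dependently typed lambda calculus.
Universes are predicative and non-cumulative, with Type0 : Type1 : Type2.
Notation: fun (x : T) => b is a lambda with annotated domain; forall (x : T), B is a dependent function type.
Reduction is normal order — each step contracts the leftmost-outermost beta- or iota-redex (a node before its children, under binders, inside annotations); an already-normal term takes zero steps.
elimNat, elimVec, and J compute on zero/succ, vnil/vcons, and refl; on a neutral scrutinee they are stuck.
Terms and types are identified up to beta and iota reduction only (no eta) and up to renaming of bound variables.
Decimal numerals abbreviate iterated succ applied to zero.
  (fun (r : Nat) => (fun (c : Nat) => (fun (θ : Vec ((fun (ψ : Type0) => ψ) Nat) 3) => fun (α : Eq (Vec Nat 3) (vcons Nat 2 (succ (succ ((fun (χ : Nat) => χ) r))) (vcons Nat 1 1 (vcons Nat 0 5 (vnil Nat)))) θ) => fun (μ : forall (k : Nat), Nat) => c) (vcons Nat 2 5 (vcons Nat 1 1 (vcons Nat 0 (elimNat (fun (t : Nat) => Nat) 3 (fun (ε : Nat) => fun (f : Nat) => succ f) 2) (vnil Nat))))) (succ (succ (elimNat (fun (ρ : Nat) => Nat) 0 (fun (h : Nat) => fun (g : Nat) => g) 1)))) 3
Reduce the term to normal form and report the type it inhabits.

normal form:
  fun (r : Eq (Vec Nat 3) (vcons Nat 2 5 (vcons Nat 1 1 (vcons Nat 0 5 (vnil Nat)))) (vcons Nat 2 5 (vcons Nat 1 1 (vcons Nat 0 5 (vnil Nat))))) => fun (c : forall (θ : Nat), Nat) => 2
type:
  forall (r : Eq (Vec Nat 3) (vcons Nat 2 5 (vcons Nat 1 1 (vcons Nat 0 5 (vnil Nat)))) (vcons Nat 2 5 (vcons Nat 1 1 (vcons Nat 0 5 (vnil Nat))))), forall (c : forall (θ : Nat), Nat), Nat
observation: reduction starts at a beta-redex, and 15 normal-order steps reach the normal form.


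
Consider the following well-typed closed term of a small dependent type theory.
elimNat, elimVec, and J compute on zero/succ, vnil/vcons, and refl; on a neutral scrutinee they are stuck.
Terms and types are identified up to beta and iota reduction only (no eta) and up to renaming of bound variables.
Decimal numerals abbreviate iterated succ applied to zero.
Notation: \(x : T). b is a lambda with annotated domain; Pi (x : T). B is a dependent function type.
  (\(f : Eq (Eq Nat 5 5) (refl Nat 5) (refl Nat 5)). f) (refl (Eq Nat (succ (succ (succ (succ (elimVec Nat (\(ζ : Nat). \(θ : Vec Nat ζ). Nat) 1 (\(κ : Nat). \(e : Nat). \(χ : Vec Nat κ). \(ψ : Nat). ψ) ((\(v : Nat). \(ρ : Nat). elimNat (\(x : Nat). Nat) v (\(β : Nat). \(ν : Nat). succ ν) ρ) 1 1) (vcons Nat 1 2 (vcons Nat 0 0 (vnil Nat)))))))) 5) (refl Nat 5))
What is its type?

type:
  Eq (Eq Nat 5 5) (refl Nat 5) (refl Nat 5)


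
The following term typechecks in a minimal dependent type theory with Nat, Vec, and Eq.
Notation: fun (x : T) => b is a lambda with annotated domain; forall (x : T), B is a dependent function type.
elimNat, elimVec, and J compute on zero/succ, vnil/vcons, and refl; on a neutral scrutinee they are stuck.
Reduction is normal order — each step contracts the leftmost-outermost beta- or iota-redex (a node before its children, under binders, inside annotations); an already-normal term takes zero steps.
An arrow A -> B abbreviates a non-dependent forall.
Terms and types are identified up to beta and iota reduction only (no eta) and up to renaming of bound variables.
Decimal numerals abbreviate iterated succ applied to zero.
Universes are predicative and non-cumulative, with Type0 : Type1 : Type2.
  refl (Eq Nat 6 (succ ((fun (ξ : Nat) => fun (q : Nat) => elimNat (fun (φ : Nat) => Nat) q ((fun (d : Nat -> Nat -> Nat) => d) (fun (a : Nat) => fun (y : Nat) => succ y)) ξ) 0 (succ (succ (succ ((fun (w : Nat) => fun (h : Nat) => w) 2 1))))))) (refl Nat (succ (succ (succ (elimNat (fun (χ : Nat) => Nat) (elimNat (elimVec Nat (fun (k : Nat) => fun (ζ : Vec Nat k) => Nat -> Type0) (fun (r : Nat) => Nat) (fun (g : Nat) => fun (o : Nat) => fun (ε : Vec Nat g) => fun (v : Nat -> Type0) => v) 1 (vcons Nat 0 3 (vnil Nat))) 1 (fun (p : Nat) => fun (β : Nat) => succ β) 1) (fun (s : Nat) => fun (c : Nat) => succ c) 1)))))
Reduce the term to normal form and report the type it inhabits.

resulting normal form:
  refl (Eq Nat 6 6) (refl Nat 6)
the term's type:
  Eq (Eq Nat 6 6) (refl Nat 6) (refl Nat 6)
observation: contracting a beta-redex first, the term normalizes in 13 steps.


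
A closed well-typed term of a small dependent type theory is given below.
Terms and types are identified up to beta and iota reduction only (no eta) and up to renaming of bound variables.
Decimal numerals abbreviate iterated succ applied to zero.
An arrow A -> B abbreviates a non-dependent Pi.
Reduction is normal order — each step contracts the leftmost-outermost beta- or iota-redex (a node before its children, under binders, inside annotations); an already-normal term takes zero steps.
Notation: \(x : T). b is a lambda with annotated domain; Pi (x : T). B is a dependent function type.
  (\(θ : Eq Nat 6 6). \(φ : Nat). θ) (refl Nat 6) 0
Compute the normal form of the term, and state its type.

resulting normal form:
  refl Nat 6
the term's type:
  Eq Nat 6 6


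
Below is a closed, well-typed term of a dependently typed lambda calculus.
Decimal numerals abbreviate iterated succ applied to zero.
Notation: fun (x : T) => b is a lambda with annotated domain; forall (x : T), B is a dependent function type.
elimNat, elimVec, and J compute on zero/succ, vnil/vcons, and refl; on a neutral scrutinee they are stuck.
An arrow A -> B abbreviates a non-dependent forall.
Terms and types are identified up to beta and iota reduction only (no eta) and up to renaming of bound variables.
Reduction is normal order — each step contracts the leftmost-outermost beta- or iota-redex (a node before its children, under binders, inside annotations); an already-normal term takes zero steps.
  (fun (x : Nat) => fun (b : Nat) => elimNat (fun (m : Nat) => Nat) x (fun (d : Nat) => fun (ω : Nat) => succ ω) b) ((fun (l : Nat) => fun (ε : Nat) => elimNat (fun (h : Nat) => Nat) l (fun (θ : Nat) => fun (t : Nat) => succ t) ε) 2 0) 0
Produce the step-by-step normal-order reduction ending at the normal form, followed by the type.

normal-order reduction:
  (fun (x : Nat) => fun (b : Nat) => elimNat (fun (m : Nat) => Nat) x (fun (d : Nat) => fun (ω : Nat) => succ ω) b) ((fun (l : Nat) => fun (ε : Nat) => elimNat (fun (h : Nat) => Nat) l (fun (θ : Nat) => fun (t : Nat) => succ t) ε) 2 0) 0
  ~> (fun (x : Nat) => elimNat (fun (b : Nat) => Nat) ((fun (m : Nat) => fun (d : Nat) => elimNat (fun (ω : Nat) => Nat) m (fun (l : Nat) => fun (ε : Nat) => succ ε) d) 2 0) (fun (h : Nat) => fun (θ : Nat) => succ θ) x) 0
  ~> elimNat (fun (x : Nat) => Nat) ((fun (b : Nat) => fun (m : Nat) => elimNat (fun (d : Nat) => Nat) b (fun (ω : Nat) => fun (l : Nat) => succ l) m) 2 0) (fun (ε : Nat) => fun (h : Nat) => succ h) 0
  ~> (fun (x : Nat) => fun (b : Nat) => elimNat (fun (m : Nat) => Nat) x (fun (d : Nat) => fun (ω : Nat) => succ ω) b) 2 0
  ~> (fun (x : Nat) => elimNat (fun (b : Nat) => Nat) 2 (fun (m : Nat) => fun (d : Nat) => succ d) x) 0
  ~> elimNat (fun (x : Nat) => Nat) 2 (fun (b : Nat) => fun (m : Nat) => succ m) 0
  ~> 2
type:
  Nat


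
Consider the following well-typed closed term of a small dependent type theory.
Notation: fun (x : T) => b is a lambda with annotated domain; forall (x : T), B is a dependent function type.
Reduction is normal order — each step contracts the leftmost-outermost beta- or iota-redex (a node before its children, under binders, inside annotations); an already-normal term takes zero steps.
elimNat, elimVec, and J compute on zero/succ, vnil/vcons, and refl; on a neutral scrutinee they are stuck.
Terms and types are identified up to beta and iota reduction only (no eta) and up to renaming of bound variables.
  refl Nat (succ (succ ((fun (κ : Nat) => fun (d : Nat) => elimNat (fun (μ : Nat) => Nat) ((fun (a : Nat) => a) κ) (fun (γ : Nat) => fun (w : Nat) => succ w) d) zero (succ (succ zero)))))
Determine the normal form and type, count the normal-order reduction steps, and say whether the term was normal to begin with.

resulting normal form:
  refl Nat (succ (succ (succ (succ zero))))
inferred type:
  Eq Nat (succ (succ (succ (succ zero)))) (succ (succ (succ (succ zero))))
steps to reach normal form (normal order): 10
term was already normal: no
first contracted redex: a beta-redex


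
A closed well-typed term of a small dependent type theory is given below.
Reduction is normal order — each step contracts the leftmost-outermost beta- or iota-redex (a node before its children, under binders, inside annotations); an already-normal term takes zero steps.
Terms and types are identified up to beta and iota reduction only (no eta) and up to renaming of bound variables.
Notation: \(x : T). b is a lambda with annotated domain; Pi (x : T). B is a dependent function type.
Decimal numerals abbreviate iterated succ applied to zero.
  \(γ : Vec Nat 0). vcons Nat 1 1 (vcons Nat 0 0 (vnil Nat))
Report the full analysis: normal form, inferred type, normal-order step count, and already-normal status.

normal form:
  \(γ : Vec Nat 0). vcons Nat 1 1 (vcons Nat 0 0 (vnil Nat))
the term's type:
  Pi (γ : Vec Nat 0). Vec Nat 2
normal-order step count: 0
started in normal form: yes
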